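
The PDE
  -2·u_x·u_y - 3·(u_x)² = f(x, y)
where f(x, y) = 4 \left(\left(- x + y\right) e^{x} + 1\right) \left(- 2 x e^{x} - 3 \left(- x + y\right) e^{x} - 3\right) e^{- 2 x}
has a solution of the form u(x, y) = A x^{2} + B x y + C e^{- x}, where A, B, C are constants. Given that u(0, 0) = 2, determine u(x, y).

Answer: u(x, y) = x^{2} - 2 x y + 2 e^{- x}

Derivation:
Substitute the ansatz u = A x^{2} + B x y + C e^{- x} into the left-hand side.
Derivatives of the ansatz:
  u_x = 2 A x + B y - C e^{- x}
  u_y = B x
Term by term:
  -2·u_x·u_y = - 4 A B x^{2} - 2 B^{2} x y + 2 B C x e^{- x}
  -3·(u_x)² = - 12 A^{2} x^{2} - 12 A B x y + 12 A C x e^{- x} - 3 B^{2} y^{2} + 6 B C y e^{- x} - 3 C^{2} e^{- 2 x}
So the left-hand side equals
  - 12 A^{2} x^{2} - 4 A B x^{2} - 12 A B x y + 12 A C x e^{- x} - 2 B^{2} x y - 3 B^{2} y^{2} + 2 B C x e^{- x} + 6 B C y e^{- x} - 3 C^{2} e^{- 2 x}
This must equal f(x, y) = 4 \left(\left(- x + y\right) e^{x} + 1\right) \left(- 2 x e^{x} - 3 \left(- x + y\right) e^{x} - 3\right) e^{- 2 x} identically.
Matching coefficients of the independent functions:
  [x^{2}]:  - 12 A^{2} - 4 A B = -4
  [y^{2}]:  - 3 B^{2} = -12
  [x y]:  - 12 A B - 2 B^{2} = 16
  [x e^{- x}]:  12 A C + 2 B C = 16
  [y e^{- x}]:  6 B C = -24
  [e^{- 2 x}]:  - 3 C^{2} = -12
These equations allow (A, B, C) = (-1, 2, -2) or (1, -2, 2).
Impose the point condition(s):
  u(0, 0) = 2  ⟹  C = 2
Only A = 1, B = -2, C = 2 satisfies everything.
Hence u(x, y) = x^{2} - 2 x y + 2 e^{- x}.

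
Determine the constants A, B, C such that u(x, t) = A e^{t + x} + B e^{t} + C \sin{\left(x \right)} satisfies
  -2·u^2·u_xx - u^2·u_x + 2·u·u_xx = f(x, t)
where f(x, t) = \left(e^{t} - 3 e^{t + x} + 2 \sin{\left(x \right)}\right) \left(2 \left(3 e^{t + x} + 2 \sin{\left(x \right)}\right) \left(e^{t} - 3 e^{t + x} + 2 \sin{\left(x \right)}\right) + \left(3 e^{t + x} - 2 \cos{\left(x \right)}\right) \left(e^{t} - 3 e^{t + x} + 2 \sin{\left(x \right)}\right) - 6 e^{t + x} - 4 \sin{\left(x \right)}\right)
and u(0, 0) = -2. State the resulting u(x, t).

Answer: u(x, t) = e^{t} - 3 e^{t + x} + 2 \sin{\left(x \right)}

Derivation:
Substitute the ansatz u = A e^{t + x} + B e^{t} + C \sin{\left(x \right)} into the left-hand side.
Derivatives of the ansatz:
  u_xx = A e^{t} e^{x} - C \sin{\left(x \right)}
  u_x = A e^{t} e^{x} + C \cos{\left(x \right)}
Term by term:
  -2·u^2·u_xx = - 2 A^{3} e^{3 t} e^{3 x} - 4 A^{2} B e^{3 t} e^{2 x} - 2 A^{2} C e^{2 t} e^{2 x} \sin{\left(x \right)} - 2 A B^{2} e^{3 t} e^{x} + 2 A C^{2} e^{t} e^{x} \sin^{2}{\left(x \right)} + 2 B^{2} C e^{2 t} \sin{\left(x \right)} + 4 B C^{2} e^{t} \sin^{2}{\left(x \right)} + 2 C^{3} \sin^{3}{\left(x \right)}
  -u^2·u_x = - A^{3} e^{3 t} e^{3 x} - 2 A^{2} B e^{3 t} e^{2 x} - 2 A^{2} C e^{2 t} e^{2 x} \sin{\left(x \right)} - A^{2} C e^{2 t} e^{2 x} \cos{\left(x \right)} - A B^{2} e^{3 t} e^{x} - 2 A B C e^{2 t} e^{x} \sin{\left(x \right)} - 2 A B C e^{2 t} e^{x} \cos{\left(x \right)} - A C^{2} e^{t} e^{x} \sin^{2}{\left(x \right)} - 2 A C^{2} e^{t} e^{x} \sin{\left(x \right)} \cos{\left(x \right)} - B^{2} C e^{2 t} \cos{\left(x \right)} - 2 B C^{2} e^{t} \sin{\left(x \right)} \cos{\left(x \right)} - C^{3} \sin^{2}{\left(x \right)} \cos{\left(x \right)}
  2·u·u_xx = 2 A^{2} e^{2 t} e^{2 x} + 2 A B e^{2 t} e^{x} - 2 B C e^{t} \sin{\left(x \right)} - 2 C^{2} \sin^{2}{\left(x \right)}
So the left-hand side equals
  - 3 A^{3} e^{3 t} e^{3 x} - 6 A^{2} B e^{3 t} e^{2 x} - 4 A^{2} C e^{2 t} e^{2 x} \sin{\left(x \right)} - A^{2} C e^{2 t} e^{2 x} \cos{\left(x \right)} + 2 A^{2} e^{2 t} e^{2 x} - 3 A B^{2} e^{3 t} e^{x} - 2 A B C e^{2 t} e^{x} \sin{\left(x \right)} - 2 A B C e^{2 t} e^{x} \cos{\left(x \right)} + 2 A B e^{2 t} e^{x} + A C^{2} e^{t} e^{x} \sin^{2}{\left(x \right)} - 2 A C^{2} e^{t} e^{x} \sin{\left(x \right)} \cos{\left(x \right)} + 2 B^{2} C e^{2 t} \sin{\left(x \right)} - B^{2} C e^{2 t} \cos{\left(x \right)} + 4 B C^{2} e^{t} \sin^{2}{\left(x \right)} - 2 B C^{2} e^{t} \sin{\left(x \right)} \cos{\left(x \right)} - 2 B C e^{t} \sin{\left(x \right)} + 2 C^{3} \sin^{3}{\left(x \right)} - C^{3} \sin^{2}{\left(x \right)} \cos{\left(x \right)} - 2 C^{2} \sin^{2}{\left(x \right)}
This must equal f(x, t) identically; expanded, f = 81 e^{3 t} e^{3 x} - 54 e^{3 t} e^{2 x} + 9 e^{3 t} e^{x} - 72 e^{2 t} e^{2 x} \sin{\left(x \right)} - 18 e^{2 t} e^{2 x} \cos{\left(x \right)} + 18 e^{2 t} e^{2 x} + 12 e^{2 t} e^{x} \sin{\left(x \right)} + 12 e^{2 t} e^{x} \cos{\left(x \right)} - 6 e^{2 t} e^{x} + 4 e^{2 t} \sin{\left(x \right)} - 2 e^{2 t} \cos{\left(x \right)} - 12 e^{t} e^{x} \sin^{2}{\left(x \right)} + 24 e^{t} e^{x} \sin{\left(x \right)} \cos{\left(x \right)} + 16 e^{t} \sin^{2}{\left(x \right)} - 8 e^{t} \sin{\left(x \right)} \cos{\left(x \right)} - 4 e^{t} \sin{\left(x \right)} + 16 \sin^{3}{\left(x \right)} - 8 \sin^{2}{\left(x \right)} \cos{\left(x \right)} - 8 \sin^{2}{\left(x \right)}.
Matching coefficients of the independent functions:
(each divided by its leading coefficient; functions giving the same equation are listed together)
  [e^{t} \sin{\left(x \right)}]:  B C - 2 = 0
  [e^{t} \sin^{2}{\left(x \right)}, e^{t} \sin{\left(x \right)} \cos{\left(x \right)}]:  B C^{2} - 4 = 0
  [e^{2 t} e^{x}]:  A B + 3 = 0
  [e^{2 t} e^{2 x}]:  A^{2} - 9 = 0
  [e^{2 t} \sin{\left(x \right)}, e^{2 t} \cos{\left(x \right)}]:  B^{2} C - 2 = 0
  [e^{3 t} e^{x}]:  A B^{2} + 3 = 0
  [e^{3 t} e^{2 x}]:  A^{2} B - 9 = 0
  [e^{3 t} e^{3 x}]:  A^{3} + 27 = 0
  [\sin^{2}{\left(x \right)} \cos{\left(x \right)}, \sin^{3}{\left(x \right)}]:  C^{3} - 8 = 0
  [e^{t} e^{x} \sin^{2}{\left(x \right)}, e^{t} e^{x} \sin{\left(x \right)} \cos{\left(x \right)}]:  A C^{2} + 12 = 0
  [e^{2 t} e^{x} \sin{\left(x \right)}, e^{2 t} e^{x} \cos{\left(x \right)}]:  A B C + 6 = 0
  [e^{2 t} e^{2 x} \sin{\left(x \right)}, e^{2 t} e^{2 x} \cos{\left(x \right)}]:  A^{2} C - 18 = 0
  [\sin^{2}{\left(x \right)}]:  C^{2} - 4 = 0
Solving: A = -3, B = 1, C = 2.
Check against the point condition:
  u(0, 0) = -2  ⟹  A + B = -2  ✓
Hence u(x, t) = e^{t} - 3 e^{t + x} + 2 \sin{\left(x \right)}.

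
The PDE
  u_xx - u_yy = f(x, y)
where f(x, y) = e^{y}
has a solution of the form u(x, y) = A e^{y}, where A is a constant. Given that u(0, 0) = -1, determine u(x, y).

Substitute the ansatz u = A e^{y} into the left-hand side.
Derivatives of the ansatz:
  u_xx = 0
  u_yy = A e^{y}
Term by term:
  u_xx = 0
  -u_yy = - A e^{y}
So the left-hand side equals
  - A e^{y}
This must equal f(x, y) = e^{y} identically.
Matching coefficients of the independent functions:
  [e^{y}]:  - A = 1
Solving: A = -1.
Check against the point condition:
  u(0, 0) = -1  ⟹  A = -1  ✓
Hence u(x, y) = - e^{y}.

Answer: u(x, y) = - e^{y}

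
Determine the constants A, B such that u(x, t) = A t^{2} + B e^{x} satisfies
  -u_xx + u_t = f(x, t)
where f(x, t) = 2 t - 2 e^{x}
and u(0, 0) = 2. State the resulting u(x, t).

Answer: u(x, t) = t^{2} + 2 e^{x}

Derivation:
Substitute the ansatz u = A t^{2} + B e^{x} into the left-hand side.
Derivatives of the ansatz:
  u_xx = B e^{x}
  u_t = 2 A t
Term by term:
  -u_xx = - B e^{x}
  u_t = 2 A t
So the left-hand side equals
  2 A t - B e^{x}
This must equal f(x, t) = 2 t - 2 e^{x} identically.
Matching coefficients of the independent functions:
  [t]:  2 A = 2
  [e^{x}]:  - B = -2
Solving: A = 1, B = 2.
Check against the point condition:
  u(0, 0) = 2  ⟹  B = 2  ✓
Hence u(x, t) = t^{2} + 2 e^{x}.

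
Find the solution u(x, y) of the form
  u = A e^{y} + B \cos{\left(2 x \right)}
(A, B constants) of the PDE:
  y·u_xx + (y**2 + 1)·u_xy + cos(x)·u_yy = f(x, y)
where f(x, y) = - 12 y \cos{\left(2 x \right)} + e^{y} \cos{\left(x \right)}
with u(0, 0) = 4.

Substitute the ansatz u = A e^{y} + B \cos{\left(2 x \right)} into the left-hand side.
Derivatives of the ansatz:
  u_xx = - 4 B \cos{\left(2 x \right)}
  u_xy = 0
  u_yy = A e^{y}
Term by term:
  y·u_xx = - 4 B y \cos{\left(2 x \right)}
  (y**2 + 1)·u_xy = 0
  cos(x)·u_yy = A e^{y} \cos{\left(x \right)}
So the left-hand side equals
  A e^{y} \cos{\left(x \right)} - 4 B y \cos{\left(2 x \right)}
This must equal f(x, y) = - 12 y \cos{\left(2 x \right)} + e^{y} \cos{\left(x \right)} identically.
Matching coefficients of the independent functions:
  [y \cos{\left(2 x \right)}]:  - 4 B = -12
  [e^{y} \cos{\left(x \right)}]:  A = 1
Solving: A = 1, B = 3.
Check against the point condition:
  u(0, 0) = 4  ⟹  A + B = 4  ✓
Hence u(x, y) = e^{y} + 3 \cos{\left(2 x \right)}.

Answer: u(x, y) = e^{y} + 3 \cos{\left(2 x \right)}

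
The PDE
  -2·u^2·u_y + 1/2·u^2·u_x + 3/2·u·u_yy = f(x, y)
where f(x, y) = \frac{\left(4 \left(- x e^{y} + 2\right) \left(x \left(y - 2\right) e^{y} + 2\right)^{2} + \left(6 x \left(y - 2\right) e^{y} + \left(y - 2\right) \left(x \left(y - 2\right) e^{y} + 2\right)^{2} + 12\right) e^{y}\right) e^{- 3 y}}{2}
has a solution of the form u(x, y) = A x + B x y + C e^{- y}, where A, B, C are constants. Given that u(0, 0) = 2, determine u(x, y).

Substitute the ansatz u = A x + B x y + C e^{- y} into the left-hand side.
Derivatives of the ansatz:
  u_y = B x - C e^{- y}
  u_x = A + B y
  u_yy = C e^{- y}
Term by term:
  -2·u^2·u_y = - 2 A^{2} B x^{3} + 2 A^{2} C x^{2} e^{- y} - 4 A B^{2} x^{3} y + 4 A B C x^{2} y e^{- y} - 4 A B C x^{2} e^{- y} + 4 A C^{2} x e^{- 2 y} - 2 B^{3} x^{3} y^{2} + 2 B^{2} C x^{2} y^{2} e^{- y} - 4 B^{2} C x^{2} y e^{- y} + 4 B C^{2} x y e^{- 2 y} - 2 B C^{2} x e^{- 2 y} + 2 C^{3} e^{- 3 y}
  1/2·u^2·u_x = \frac{A^{3} x^{2}}{2} + \frac{3 A^{2} B x^{2} y}{2} + A^{2} C x e^{- y} + \frac{3 A B^{2} x^{2} y^{2}}{2} + 2 A B C x y e^{- y} + \frac{A C^{2} e^{- 2 y}}{2} + \frac{B^{3} x^{2} y^{3}}{2} + B^{2} C x y^{2} e^{- y} + \frac{B C^{2} y e^{- 2 y}}{2}
  3/2·u·u_yy = \frac{3 A C x e^{- y}}{2} + \frac{3 B C x y e^{- y}}{2} + \frac{3 C^{2} e^{- 2 y}}{2}
So the left-hand side equals
  \frac{A^{3} x^{2}}{2} - 2 A^{2} B x^{3} + \frac{3 A^{2} B x^{2} y}{2} + 2 A^{2} C x^{2} e^{- y} + A^{2} C x e^{- y} - 4 A B^{2} x^{3} y + \frac{3 A B^{2} x^{2} y^{2}}{2} + 4 A B C x^{2} y e^{- y} - 4 A B C x^{2} e^{- y} + 2 A B C x y e^{- y} + 4 A C^{2} x e^{- 2 y} + \frac{A C^{2} e^{- 2 y}}{2} + \frac{3 A C x e^{- y}}{2} - 2 B^{3} x^{3} y^{2} + \frac{B^{3} x^{2} y^{3}}{2} + 2 B^{2} C x^{2} y^{2} e^{- y} - 4 B^{2} C x^{2} y e^{- y} + B^{2} C x y^{2} e^{- y} + 4 B C^{2} x y e^{- 2 y} - 2 B C^{2} x e^{- 2 y} + \frac{B C^{2} y e^{- 2 y}}{2} + \frac{3 B C x y e^{- y}}{2} + 2 C^{3} e^{- 3 y} + \frac{3 C^{2} e^{- 2 y}}{2}
This must equal f(x, y) identically; expanded, f = - 2 x^{3} y^{2} + 8 x^{3} y - 8 x^{3} + \frac{x^{2} y^{3}}{2} - 3 x^{2} y^{2} + 4 x^{2} y^{2} e^{- y} + 6 x^{2} y - 24 x^{2} y e^{- y} - 4 x^{2} + 32 x^{2} e^{- y} + 2 x y^{2} e^{- y} - 5 x y e^{- y} + 16 x y e^{- 2 y} + 2 x e^{- y} - 40 x e^{- 2 y} + 2 y e^{- 2 y} + 2 e^{- 2 y} + 16 e^{- 3 y}.
Matching coefficients of the independent functions:
(each divided by its leading coefficient; functions giving the same equation are listed together)
  [x^{2}]:  A^{3} + 8 = 0
  [x^{3}, x^{2} y]:  A^{2} B - 4 = 0
  [x e^{- 2 y}]:  A C^{2} - \frac{B C^{2}}{2} + 10 = 0
  [x e^{- y}]:  A^{2} C + \frac{3 A C}{2} - 2 = 0
  [x^{2} y^{2}, x^{3} y]:  A B^{2} + 2 = 0
  [x^{2} y^{3}, x^{3} y^{2}]:  B^{3} - 1 = 0
  [x^{2} e^{- y}]:  A^{2} C - 2 A B C - 16 = 0
  [y e^{- 2 y}, x y e^{- 2 y}]:  B C^{2} - 4 = 0
  [x y e^{- y}]:  A B C + \frac{3 B C}{4} + \frac{5}{2} = 0
  [x y^{2} e^{- y}, x^{2} y^{2} e^{- y}]:  B^{2} C - 2 = 0
  [x^{2} y e^{- y}]:  A B C - B^{2} C + 6 = 0
  [e^{- 3 y}]:  C^{3} - 8 = 0
  [e^{- 2 y}]:  A C^{2} + 3 C^{2} - 4 = 0
Solving: A = -2, B = 1, C = 2.
Check against the point condition:
  u(0, 0) = 2  ⟹  C = 2  ✓
Hence u(x, y) = x y - 2 x + 2 e^{- y}.

Answer: u(x, y) = x y - 2 x + 2 e^{- y}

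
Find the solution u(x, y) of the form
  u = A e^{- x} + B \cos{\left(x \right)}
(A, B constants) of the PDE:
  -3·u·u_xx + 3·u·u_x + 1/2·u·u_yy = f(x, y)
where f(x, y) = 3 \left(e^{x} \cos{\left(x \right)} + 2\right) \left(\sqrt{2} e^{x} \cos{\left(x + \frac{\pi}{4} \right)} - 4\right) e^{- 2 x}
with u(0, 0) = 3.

Answer: u(x, y) = \cos{\left(x \right)} + 2 e^{- x}

Derivation:
Substitute the ansatz u = A e^{- x} + B \cos{\left(x \right)} into the left-hand side.
Derivatives of the ansatz:
  u_xx = A e^{- x} - B \cos{\left(x \right)}
  u_x = - A e^{- x} - B \sin{\left(x \right)}
  u_yy = 0
Term by term:
  -3·u·u_xx = - 3 A^{2} e^{- 2 x} + 3 B^{2} \cos^{2}{\left(x \right)}
  3·u·u_x = - 3 A^{2} e^{- 2 x} - 3 A B e^{- x} \sin{\left(x \right)} - 3 A B e^{- x} \cos{\left(x \right)} - 3 B^{2} \sin{\left(x \right)} \cos{\left(x \right)}
  1/2·u·u_yy = 0
So the left-hand side equals
  - 6 A^{2} e^{- 2 x} - 3 A B e^{- x} \sin{\left(x \right)} - 3 A B e^{- x} \cos{\left(x \right)} - 3 B^{2} \sin{\left(x \right)} \cos{\left(x \right)} + 3 B^{2} \cos^{2}{\left(x \right)}
This must equal f(x, y) identically; expanded, f = - 3 \sin{\left(x \right)} \cos{\left(x \right)} + 3 \cos^{2}{\left(x \right)} - 6 e^{- x} \sin{\left(x \right)} - 6 e^{- x} \cos{\left(x \right)} - 24 e^{- 2 x}.
Matching coefficients of the independent functions:
  [e^{- x} \sin{\left(x \right)}, e^{- x} \cos{\left(x \right)}]:  - 3 A B = -6
  [\sin{\left(x \right)} \cos{\left(x \right)}]:  - 3 B^{2} = -3
  [e^{- 2 x}]:  - 6 A^{2} = -24
  [\cos^{2}{\left(x \right)}]:  3 B^{2} = 3
These equations allow (A, B) = (-2, -1) or (2, 1).
Impose the point condition(s):
  u(0, 0) = 3  ⟹  A + B = 3
Only A = 2, B = 1 satisfies everything.
Hence u(x, y) = \cos{\left(x \right)} + 2 e^{- x}.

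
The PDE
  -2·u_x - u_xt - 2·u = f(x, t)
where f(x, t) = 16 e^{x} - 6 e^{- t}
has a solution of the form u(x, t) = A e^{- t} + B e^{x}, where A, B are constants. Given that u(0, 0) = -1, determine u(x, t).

Substitute the ansatz u = A e^{- t} + B e^{x} into the left-hand side.
Derivatives of the ansatz:
  u_x = B e^{x}
  u_xt = 0
Term by term:
  -2·u_x = - 2 B e^{x}
  -u_xt = 0
  -2·u = - 2 A e^{- t} - 2 B e^{x}
So the left-hand side equals
  - 2 A e^{- t} - 4 B e^{x}
This must equal f(x, t) = 16 e^{x} - 6 e^{- t} identically.
Matching coefficients of the independent functions:
  [e^{- t}]:  - 2 A = -6
  [e^{x}]:  - 4 B = 16
Solving: A = 3, B = -4.
Check against the point condition:
  u(0, 0) = -1  ⟹  A + B = -1  ✓
Hence u(x, t) = - 4 e^{x} + 3 e^{- t}.

Answer: u(x, t) = - 4 e^{x} + 3 e^{- t}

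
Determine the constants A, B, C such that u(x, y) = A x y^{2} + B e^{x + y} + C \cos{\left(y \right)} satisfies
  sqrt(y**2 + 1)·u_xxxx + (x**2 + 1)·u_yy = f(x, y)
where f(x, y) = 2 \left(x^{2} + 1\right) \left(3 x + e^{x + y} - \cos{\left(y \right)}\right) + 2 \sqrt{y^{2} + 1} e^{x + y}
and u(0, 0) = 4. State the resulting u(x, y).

Substitute the ansatz u = A x y^{2} + B e^{x + y} + C \cos{\left(y \right)} into the left-hand side.
Derivatives of the ansatz:
  u_xxxx = B e^{x} e^{y}
  u_yy = 2 A x + B e^{x} e^{y} - C \cos{\left(y \right)}
Term by term:
  sqrt(y**2 + 1)·u_xxxx = B \sqrt{y^{2} + 1} e^{x} e^{y}
  (x**2 + 1)·u_yy = 2 A x^{3} + 2 A x + B x^{2} e^{x} e^{y} + B e^{x} e^{y} - C x^{2} \cos{\left(y \right)} - C \cos{\left(y \right)}
So the left-hand side equals
  2 A x^{3} + 2 A x + B x^{2} e^{x} e^{y} + B \sqrt{y^{2} + 1} e^{x} e^{y} + B e^{x} e^{y} - C x^{2} \cos{\left(y \right)} - C \cos{\left(y \right)}
This must equal f(x, y) identically; expanded, f = 6 x^{3} + 2 x^{2} e^{x} e^{y} - 2 x^{2} \cos{\left(y \right)} + 6 x + 2 \sqrt{y^{2} + 1} e^{x} e^{y} + 2 e^{x} e^{y} - 2 \cos{\left(y \right)}.
Matching coefficients of the independent functions:
  [x, x^{3}]:  2 A = 6
  [x^{2} \cos{\left(y \right)}, \cos{\left(y \right)}]:  - C = -2
  [e^{x} e^{y}, x^{2} e^{x} e^{y}, \sqrt{y^{2} + 1} e^{x} e^{y}]:  B = 2
Solving: A = 3, B = 2, C = 2.
Check against the point condition:
  u(0, 0) = 4  ⟹  B + C = 4  ✓
Hence u(x, y) = 3 x y^{2} + 2 e^{x + y} + 2 \cos{\left(y \right)}.

Answer: u(x, y) = 3 x y^{2} + 2 e^{x + y} + 2 \cos{\left(y \right)}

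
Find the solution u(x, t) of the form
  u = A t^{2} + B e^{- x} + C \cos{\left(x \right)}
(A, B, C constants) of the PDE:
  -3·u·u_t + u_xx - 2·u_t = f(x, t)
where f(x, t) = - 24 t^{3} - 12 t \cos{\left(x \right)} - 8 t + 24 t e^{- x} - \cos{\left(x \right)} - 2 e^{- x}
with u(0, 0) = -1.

Answer: u(x, t) = 2 t^{2} + \cos{\left(x \right)} - 2 e^{- x}

Derivation:
Substitute the ansatz u = A t^{2} + B e^{- x} + C \cos{\left(x \right)} into the left-hand side.
Derivatives of the ansatz:
  u_t = 2 A t
  u_xx = B e^{- x} - C \cos{\left(x \right)}
Term by term:
  -3·u·u_t = - 6 A^{2} t^{3} - 6 A B t e^{- x} - 6 A C t \cos{\left(x \right)}
  u_xx = B e^{- x} - C \cos{\left(x \right)}
  -2·u_t = - 4 A t
So the left-hand side equals
  - 6 A^{2} t^{3} - 6 A B t e^{- x} - 6 A C t \cos{\left(x \right)} - 4 A t + B e^{- x} - C \cos{\left(x \right)}
This must equal f(x, t) = - 24 t^{3} - 12 t \cos{\left(x \right)} - 8 t + 24 t e^{- x} - \cos{\left(x \right)} - 2 e^{- x} identically.
Matching coefficients of the independent functions:
  [t]:  - 4 A = -8
  [t^{3}]:  - 6 A^{2} = -24
  [t e^{- x}]:  - 6 A B = 24
  [t \cos{\left(x \right)}]:  - 6 A C = -12
  [e^{- x}]:  B = -2
  [\cos{\left(x \right)}]:  - C = -1
Solving: A = 2, B = -2, C = 1.
Check against the point condition:
  u(0, 0) = -1  ⟹  B + C = -1  ✓
Hence u(x, t) = 2 t^{2} + \cos{\left(x \right)} - 2 e^{- x}.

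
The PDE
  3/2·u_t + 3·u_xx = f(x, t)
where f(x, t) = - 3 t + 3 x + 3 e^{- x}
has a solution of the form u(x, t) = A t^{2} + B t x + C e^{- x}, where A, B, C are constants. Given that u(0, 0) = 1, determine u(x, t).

Substitute the ansatz u = A t^{2} + B t x + C e^{- x} into the left-hand side.
Derivatives of the ansatz:
  u_t = 2 A t + B x
  u_xx = C e^{- x}
Term by term:
  3/2·u_t = 3 A t + \frac{3 B x}{2}
  3·u_xx = 3 C e^{- x}
So the left-hand side equals
  3 A t + \frac{3 B x}{2} + 3 C e^{- x}
This must equal f(x, t) = - 3 t + 3 x + 3 e^{- x} identically.
Matching coefficients of the independent functions:
  [t]:  3 A = -3
  [x]:  \frac{3 B}{2} = 3
  [e^{- x}]:  3 C = 3
Solving: A = -1, B = 2, C = 1.
Check against the point condition:
  u(0, 0) = 1  ⟹  C = 1  ✓
Hence u(x, t) = - t^{2} + 2 t x + e^{- x}.

Answer: u(x, t) = - t^{2} + 2 t x + e^{- x}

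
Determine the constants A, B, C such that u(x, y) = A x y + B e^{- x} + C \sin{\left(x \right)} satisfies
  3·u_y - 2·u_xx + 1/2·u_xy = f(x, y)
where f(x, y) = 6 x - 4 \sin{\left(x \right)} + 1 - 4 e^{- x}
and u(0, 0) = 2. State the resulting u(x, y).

Answer: u(x, y) = 2 x y - 2 \sin{\left(x \right)} + 2 e^{- x}

Derivation:
Substitute the ansatz u = A x y + B e^{- x} + C \sin{\left(x \right)} into the left-hand side.
Derivatives of the ansatz:
  u_y = A x
  u_xx = B e^{- x} - C \sin{\left(x \right)}
  u_xy = A
Term by term:
  3·u_y = 3 A x
  -2·u_xx = - 2 B e^{- x} + 2 C \sin{\left(x \right)}
  1/2·u_xy = \frac{A}{2}
So the left-hand side equals
  3 A x + \frac{A}{2} - 2 B e^{- x} + 2 C \sin{\left(x \right)}
This must equal f(x, y) = 6 x - 4 \sin{\left(x \right)} + 1 - 4 e^{- x} identically.
Matching coefficients of the independent functions:
  [constant term]:  \frac{A}{2} = 1
  [x]:  3 A = 6
  [e^{- x}]:  - 2 B = -4
  [\sin{\left(x \right)}]:  2 C = -4
Solving: A = 2, B = 2, C = -2.
Check against the point condition:
  u(0, 0) = 2  ⟹  B = 2  ✓
Hence u(x, y) = 2 x y - 2 \sin{\left(x \right)} + 2 e^{- x}.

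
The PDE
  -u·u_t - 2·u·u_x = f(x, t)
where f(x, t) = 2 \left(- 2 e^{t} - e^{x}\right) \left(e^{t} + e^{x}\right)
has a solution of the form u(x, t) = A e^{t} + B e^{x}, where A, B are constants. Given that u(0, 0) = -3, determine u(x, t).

Answer: u(x, t) = - 2 e^{t} - e^{x}

Derivation:
Substitute the ansatz u = A e^{t} + B e^{x} into the left-hand side.
Derivatives of the ansatz:
  u_t = A e^{t}
  u_x = B e^{x}
Term by term:
  -u·u_t = - A^{2} e^{2 t} - A B e^{t} e^{x}
  -2·u·u_x = - 2 A B e^{t} e^{x} - 2 B^{2} e^{2 x}
So the left-hand side equals
  - A^{2} e^{2 t} - 3 A B e^{t} e^{x} - 2 B^{2} e^{2 x}
This must equal f(x, t) identically; expanded, f = - 4 e^{2 t} - 6 e^{t} e^{x} - 2 e^{2 x}.
Matching coefficients of the independent functions:
  [e^{t} e^{x}]:  - 3 A B = -6
  [e^{2 t}]:  - A^{2} = -4
  [e^{2 x}]:  - 2 B^{2} = -2
These equations allow (A, B) = (-2, -1) or (2, 1).
Impose the point condition(s):
  u(0, 0) = -3  ⟹  A + B = -3
Only A = -2, B = -1 satisfies everything.
Hence u(x, t) = - 2 e^{t} - e^{x}.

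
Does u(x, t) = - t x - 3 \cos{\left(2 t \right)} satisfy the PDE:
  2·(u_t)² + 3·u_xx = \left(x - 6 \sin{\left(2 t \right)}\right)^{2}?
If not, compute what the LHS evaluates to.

Evaluate each term of the left-hand side for u = - t x - 3 \cos{\left(2 t \right)}.
Derivatives:
  u_t = - x + 6 \sin{\left(2 t \right)}
  u_xx = 0
Terms:
  2·(u_t)² = 2 \left(x - 6 \sin{\left(2 t \right)}\right)^{2}
  3·u_xx = 0
Sum: LHS = 2 \left(x - 6 \sin{\left(2 t \right)}\right)^{2}
Given right-hand side: \left(x - 6 \sin{\left(2 t \right)}\right)^{2}. Difference LHS − RHS = \left(x - 6 \sin{\left(2 t \right)}\right)^{2} ≠ 0, so u is not a solution.

Answer: No, the LHS evaluates to 2 \left(x - 6 \sin{\left(2 t \right)}\right)^{2}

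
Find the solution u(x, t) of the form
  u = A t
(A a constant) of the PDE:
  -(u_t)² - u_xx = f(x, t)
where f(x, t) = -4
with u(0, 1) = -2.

Answer: u(x, t) = - 2 t

Derivation:
Substitute the ansatz u = A t into the left-hand side.
Derivatives of the ansatz:
  u_t = A
  u_xx = 0
Term by term:
  -(u_t)² = - A^{2}
  -u_xx = 0
So the left-hand side equals
  - A^{2}
This must equal f(x, t) = -4 identically.
Matching coefficients of the independent functions:
  [constant term]:  - A^{2} = -4
These equations allow (A) = (-2) or (2).
Impose the point condition(s):
  u(0, 1) = -2  ⟹  A = -2
Only A = -2 satisfies everything.
Hence u(x, t) = - 2 t.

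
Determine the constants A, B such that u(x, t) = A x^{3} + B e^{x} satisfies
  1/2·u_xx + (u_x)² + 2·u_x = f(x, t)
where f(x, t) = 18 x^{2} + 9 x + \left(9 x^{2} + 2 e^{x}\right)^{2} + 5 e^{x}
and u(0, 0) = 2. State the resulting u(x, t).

Substitute the ansatz u = A x^{3} + B e^{x} into the left-hand side.
Derivatives of the ansatz:
  u_xx = 6 A x + B e^{x}
  u_x = 3 A x^{2} + B e^{x}
Term by term:
  1/2·u_xx = 3 A x + \frac{B e^{x}}{2}
  (u_x)² = 9 A^{2} x^{4} + 6 A B x^{2} e^{x} + B^{2} e^{2 x}
  2·u_x = 6 A x^{2} + 2 B e^{x}
So the left-hand side equals
  9 A^{2} x^{4} + 6 A B x^{2} e^{x} + 6 A x^{2} + 3 A x + B^{2} e^{2 x} + \frac{5 B e^{x}}{2}
This must equal f(x, t) identically; expanded, f = 81 x^{4} + 36 x^{2} e^{x} + 18 x^{2} + 9 x + 4 e^{2 x} + 5 e^{x}.
Matching coefficients of the independent functions:
  [x]:  3 A = 9
  [x^{2}]:  6 A = 18
  [x^{4}]:  9 A^{2} = 81
  [x^{2} e^{x}]:  6 A B = 36
  [e^{x}]:  \frac{5 B}{2} = 5
  [e^{2 x}]:  B^{2} = 4
Solving: A = 3, B = 2.
Check against the point condition:
  u(0, 0) = 2  ⟹  B = 2  ✓
Hence u(x, t) = 3 x^{3} + 2 e^{x}.

Answer: u(x, t) = 3 x^{3} + 2 e^{x}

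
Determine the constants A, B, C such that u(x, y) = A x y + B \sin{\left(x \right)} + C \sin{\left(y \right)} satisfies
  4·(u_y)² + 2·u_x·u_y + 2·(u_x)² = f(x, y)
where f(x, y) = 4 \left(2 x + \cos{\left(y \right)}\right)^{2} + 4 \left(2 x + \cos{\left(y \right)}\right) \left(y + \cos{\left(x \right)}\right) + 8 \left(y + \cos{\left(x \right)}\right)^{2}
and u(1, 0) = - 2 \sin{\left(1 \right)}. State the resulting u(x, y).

Substitute the ansatz u = A x y + B \sin{\left(x \right)} + C \sin{\left(y \right)} into the left-hand side.
Derivatives of the ansatz:
  u_y = A x + C \cos{\left(y \right)}
  u_x = A y + B \cos{\left(x \right)}
Term by term:
  4·(u_y)² = 4 A^{2} x^{2} + 8 A C x \cos{\left(y \right)} + 4 C^{2} \cos^{2}{\left(y \right)}
  2·u_x·u_y = 2 A^{2} x y + 2 A B x \cos{\left(x \right)} + 2 A C y \cos{\left(y \right)} + 2 B C \cos{\left(x \right)} \cos{\left(y \right)}
  2·(u_x)² = 2 A^{2} y^{2} + 4 A B y \cos{\left(x \right)} + 2 B^{2} \cos^{2}{\left(x \right)}
So the left-hand side equals
  4 A^{2} x^{2} + 2 A^{2} x y + 2 A^{2} y^{2} + 2 A B x \cos{\left(x \right)} + 4 A B y \cos{\left(x \right)} + 8 A C x \cos{\left(y \right)} + 2 A C y \cos{\left(y \right)} + 2 B^{2} \cos^{2}{\left(x \right)} + 2 B C \cos{\left(x \right)} \cos{\left(y \right)} + 4 C^{2} \cos^{2}{\left(y \right)}
This must equal f(x, y) identically; expanded, f = 16 x^{2} + 8 x y + 8 x \cos{\left(x \right)} + 16 x \cos{\left(y \right)} + 8 y^{2} + 16 y \cos{\left(x \right)} + 4 y \cos{\left(y \right)} + 8 \cos^{2}{\left(x \right)} + 4 \cos{\left(x \right)} \cos{\left(y \right)} + 4 \cos^{2}{\left(y \right)}.
Matching coefficients of the independent functions:
  [x^{2}]:  4 A^{2} = 16
  [y^{2}, x y]:  2 A^{2} = 8
  [x \cos{\left(x \right)}]:  2 A B = 8
  [x \cos{\left(y \right)}]:  8 A C = 16
  [y \cos{\left(x \right)}]:  4 A B = 16
  [y \cos{\left(y \right)}]:  2 A C = 4
  [\cos{\left(x \right)} \cos{\left(y \right)}]:  2 B C = 4
  [\cos^{2}{\left(x \right)}]:  2 B^{2} = 8
  [\cos^{2}{\left(y \right)}]:  4 C^{2} = 4
These equations allow (A, B, C) = (-2, -2, -1) or (2, 2, 1).
Impose the point condition(s):
  u(1, 0) = - 2 \sin{\left(1 \right)}  ⟹  B \sin{\left(1 \right)} = - 2 \sin{\left(1 \right)}
Only A = -2, B = -2, C = -1 satisfies everything.
Hence u(x, y) = - 2 x y - 2 \sin{\left(x \right)} - \sin{\left(y \right)}.

Answer: u(x, y) = - 2 x y - 2 \sin{\left(x \right)} - \sin{\left(y \right)}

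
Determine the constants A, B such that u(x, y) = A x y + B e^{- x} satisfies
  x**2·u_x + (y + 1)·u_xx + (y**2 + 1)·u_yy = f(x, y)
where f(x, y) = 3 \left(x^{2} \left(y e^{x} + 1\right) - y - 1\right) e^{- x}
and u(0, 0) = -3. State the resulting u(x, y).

Substitute the ansatz u = A x y + B e^{- x} into the left-hand side.
Derivatives of the ansatz:
  u_x = A y - B e^{- x}
  u_xx = B e^{- x}
  u_yy = 0
Term by term:
  x**2·u_x = A x^{2} y - B x^{2} e^{- x}
  (y + 1)·u_xx = B y e^{- x} + B e^{- x}
  (y**2 + 1)·u_yy = 0
So the left-hand side equals
  A x^{2} y - B x^{2} e^{- x} + B y e^{- x} + B e^{- x}
This must equal f(x, y) identically; expanded, f = 3 x^{2} y + 3 x^{2} e^{- x} - 3 y e^{- x} - 3 e^{- x}.
Matching coefficients of the independent functions:
  [x^{2} y]:  A = 3
  [x^{2} e^{- x}]:  - B = 3
  [y e^{- x}, e^{- x}]:  B = -3
Solving: A = 3, B = -3.
Check against the point condition:
  u(0, 0) = -3  ⟹  B = -3  ✓
Hence u(x, y) = 3 x y - 3 e^{- x}.

Answer: u(x, y) = 3 x y - 3 e^{- x}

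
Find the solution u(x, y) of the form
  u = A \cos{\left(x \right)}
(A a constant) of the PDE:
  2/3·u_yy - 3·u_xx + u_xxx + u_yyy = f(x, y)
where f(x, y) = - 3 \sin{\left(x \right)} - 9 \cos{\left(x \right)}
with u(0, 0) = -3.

Answer: u(x, y) = - 3 \cos{\left(x \right)}

Derivation:
Substitute the ansatz u = A \cos{\left(x \right)} into the left-hand side.
Derivatives of the ansatz:
  u_yy = 0
  u_xx = - A \cos{\left(x \right)}
  u_xxx = A \sin{\left(x \right)}
  u_yyy = 0
Term by term:
  2/3·u_yy = 0
  -3·u_xx = 3 A \cos{\left(x \right)}
  u_xxx = A \sin{\left(x \right)}
  u_yyy = 0
So the left-hand side equals
  A \sin{\left(x \right)} + 3 A \cos{\left(x \right)}
This must equal f(x, y) = - 3 \sin{\left(x \right)} - 9 \cos{\left(x \right)} identically.
Matching coefficients of the independent functions:
  [\sin{\left(x \right)}]:  A = -3
  [\cos{\left(x \right)}]:  3 A = -9
Solving: A = -3.
Check against the point condition:
  u(0, 0) = -3  ⟹  A = -3  ✓
Hence u(x, y) = - 3 \cos{\left(x \right)}.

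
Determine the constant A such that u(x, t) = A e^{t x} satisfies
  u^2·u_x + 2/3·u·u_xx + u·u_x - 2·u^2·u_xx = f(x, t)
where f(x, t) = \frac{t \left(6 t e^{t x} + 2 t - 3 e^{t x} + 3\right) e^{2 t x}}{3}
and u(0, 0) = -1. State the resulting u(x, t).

Substitute the ansatz u = A e^{t x} into the left-hand side.
Derivatives of the ansatz:
  u_x = A t e^{t x}
  u_xx = A t^{2} e^{t x}
Term by term:
  u^2·u_x = A^{3} t e^{3 t x}
  2/3·u·u_xx = \frac{2 A^{2} t^{2} e^{2 t x}}{3}
  u·u_x = A^{2} t e^{2 t x}
  -2·u^2·u_xx = - 2 A^{3} t^{2} e^{3 t x}
So the left-hand side equals
  - 2 A^{3} t^{2} e^{3 t x} + A^{3} t e^{3 t x} + \frac{2 A^{2} t^{2} e^{2 t x}}{3} + A^{2} t e^{2 t x}
This must equal f(x, t) identically; expanded, f = 2 t^{2} e^{3 t x} + \frac{2 t^{2} e^{2 t x}}{3} - t e^{3 t x} + t e^{2 t x}.
Matching coefficients of the independent functions:
  [t e^{2 t x}]:  A^{2} = 1
  [t e^{3 t x}]:  A^{3} = -1
  [t^{2} e^{2 t x}]:  \frac{2 A^{2}}{3} = \frac{2}{3}
  [t^{2} e^{3 t x}]:  - 2 A^{3} = 2
Solving: A = -1.
Check against the point condition:
  u(0, 0) = -1  ⟹  A = -1  ✓
Hence u(x, t) = - e^{t x}.

Answer: u(x, t) = - e^{t x}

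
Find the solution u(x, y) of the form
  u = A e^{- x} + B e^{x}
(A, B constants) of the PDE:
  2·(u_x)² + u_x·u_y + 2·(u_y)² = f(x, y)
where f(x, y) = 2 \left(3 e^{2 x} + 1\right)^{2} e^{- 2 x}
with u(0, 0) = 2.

Substitute the ansatz u = A e^{- x} + B e^{x} into the left-hand side.
Derivatives of the ansatz:
  u_x = - A e^{- x} + B e^{x}
  u_y = 0
Term by term:
  2·(u_x)² = 2 A^{2} e^{- 2 x} - 4 A B + 2 B^{2} e^{2 x}
  u_x·u_y = 0
  2·(u_y)² = 0
So the left-hand side equals
  2 A^{2} e^{- 2 x} - 4 A B + 2 B^{2} e^{2 x}
This must equal f(x, y) identically; expanded, f = 18 e^{2 x} + 12 + 2 e^{- 2 x}.
Matching coefficients of the independent functions:
  [constant term]:  - 4 A B = 12
  [e^{- 2 x}]:  2 A^{2} = 2
  [e^{2 x}]:  2 B^{2} = 18
These equations allow (A, B) = (-1, 3) or (1, -3).
Impose the point condition(s):
  u(0, 0) = 2  ⟹  A + B = 2
Only A = -1, B = 3 satisfies everything.
Hence u(x, y) = 3 e^{x} - e^{- x}.

Answer: u(x, y) = 3 e^{x} - e^{- x}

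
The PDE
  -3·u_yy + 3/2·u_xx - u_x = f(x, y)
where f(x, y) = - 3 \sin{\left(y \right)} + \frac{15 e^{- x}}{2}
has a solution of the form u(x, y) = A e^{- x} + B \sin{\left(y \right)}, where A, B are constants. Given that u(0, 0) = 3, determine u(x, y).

Answer: u(x, y) = - \sin{\left(y \right)} + 3 e^{- x}

Derivation:
Substitute the ansatz u = A e^{- x} + B \sin{\left(y \right)} into the left-hand side.
Derivatives of the ansatz:
  u_yy = - B \sin{\left(y \right)}
  u_xx = A e^{- x}
  u_x = - A e^{- x}
Term by term:
  -3·u_yy = 3 B \sin{\left(y \right)}
  3/2·u_xx = \frac{3 A e^{- x}}{2}
  -u_x = A e^{- x}
So the left-hand side equals
  \frac{5 A e^{- x}}{2} + 3 B \sin{\left(y \right)}
This must equal f(x, y) = - 3 \sin{\left(y \right)} + \frac{15 e^{- x}}{2} identically.
Matching coefficients of the independent functions:
  [e^{- x}]:  \frac{5 A}{2} = \frac{15}{2}
  [\sin{\left(y \right)}]:  3 B = -3
Solving: A = 3, B = -1.
Check against the point condition:
  u(0, 0) = 3  ⟹  A = 3  ✓
Hence u(x, y) = - \sin{\left(y \right)} + 3 e^{- x}.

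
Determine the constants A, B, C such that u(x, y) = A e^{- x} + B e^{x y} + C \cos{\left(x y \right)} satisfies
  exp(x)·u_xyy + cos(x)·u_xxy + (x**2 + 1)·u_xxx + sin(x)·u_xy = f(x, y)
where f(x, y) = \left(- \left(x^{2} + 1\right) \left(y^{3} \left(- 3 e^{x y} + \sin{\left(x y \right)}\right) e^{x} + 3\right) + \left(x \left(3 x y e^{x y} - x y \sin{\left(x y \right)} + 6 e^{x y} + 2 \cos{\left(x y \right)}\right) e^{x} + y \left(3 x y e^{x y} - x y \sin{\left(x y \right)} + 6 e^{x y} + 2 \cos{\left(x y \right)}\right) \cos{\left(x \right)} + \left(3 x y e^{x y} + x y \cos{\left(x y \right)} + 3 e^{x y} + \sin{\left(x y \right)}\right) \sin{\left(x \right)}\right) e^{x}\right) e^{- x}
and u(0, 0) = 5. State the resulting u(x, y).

Substitute the ansatz u = A e^{- x} + B e^{x y} + C \cos{\left(x y \right)} into the left-hand side.
Derivatives of the ansatz:
  u_xyy = B x^{2} y e^{x y} + 2 B x e^{x y} + C x^{2} y \sin{\left(x y \right)} - 2 C x \cos{\left(x y \right)}
  u_xxy = B x y^{2} e^{x y} + 2 B y e^{x y} + C x y^{2} \sin{\left(x y \right)} - 2 C y \cos{\left(x y \right)}
  u_xxx = - A e^{- x} + B y^{3} e^{x y} + C y^{3} \sin{\left(x y \right)}
  u_xy = B x y e^{x y} + B e^{x y} - C x y \cos{\left(x y \right)} - C \sin{\left(x y \right)}
Term by term:
  exp(x)·u_xyy = B x^{2} y e^{x} e^{x y} + 2 B x e^{x} e^{x y} + C x^{2} y e^{x} \sin{\left(x y \right)} - 2 C x e^{x} \cos{\left(x y \right)}
  cos(x)·u_xxy = B x y^{2} e^{x y} \cos{\left(x \right)} + 2 B y e^{x y} \cos{\left(x \right)} + C x y^{2} \sin{\left(x y \right)} \cos{\left(x \right)} - 2 C y \cos{\left(x \right)} \cos{\left(x y \right)}
  (x**2 + 1)·u_xxx = - A x^{2} e^{- x} - A e^{- x} + B x^{2} y^{3} e^{x y} + B y^{3} e^{x y} + C x^{2} y^{3} \sin{\left(x y \right)} + C y^{3} \sin{\left(x y \right)}
  sin(x)·u_xy = B x y e^{x y} \sin{\left(x \right)} + B e^{x y} \sin{\left(x \right)} - C x y \sin{\left(x \right)} \cos{\left(x y \right)} - C \sin{\left(x \right)} \sin{\left(x y \right)}
So the left-hand side equals
  - A x^{2} e^{- x} - A e^{- x} + B x^{2} y^{3} e^{x y} + B x^{2} y e^{x} e^{x y} + B x y^{2} e^{x y} \cos{\left(x \right)} + B x y e^{x y} \sin{\left(x \right)} + 2 B x e^{x} e^{x y} + B y^{3} e^{x y} + 2 B y e^{x y} \cos{\left(x \right)} + B e^{x y} \sin{\left(x \right)} + C x^{2} y^{3} \sin{\left(x y \right)} + C x^{2} y e^{x} \sin{\left(x y \right)} + C x y^{2} \sin{\left(x y \right)} \cos{\left(x \right)} - C x y \sin{\left(x \right)} \cos{\left(x y \right)} - 2 C x e^{x} \cos{\left(x y \right)} + C y^{3} \sin{\left(x y \right)} - 2 C y \cos{\left(x \right)} \cos{\left(x y \right)} - C \sin{\left(x \right)} \sin{\left(x y \right)}
This must equal f(x, y) identically; expanded, f = 3 x^{2} y^{3} e^{x y} - x^{2} y^{3} \sin{\left(x y \right)} + 3 x^{2} y e^{x} e^{x y} - x^{2} y e^{x} \sin{\left(x y \right)} - 3 x^{2} e^{- x} + 3 x y^{2} e^{x y} \cos{\left(x \right)} - x y^{2} \sin{\left(x y \right)} \cos{\left(x \right)} + 3 x y e^{x y} \sin{\left(x \right)} + x y \sin{\left(x \right)} \cos{\left(x y \right)} + 6 x e^{x} e^{x y} + 2 x e^{x} \cos{\left(x y \right)} + 3 y^{3} e^{x y} - y^{3} \sin{\left(x y \right)} + 6 y e^{x y} \cos{\left(x \right)} + 2 y \cos{\left(x \right)} \cos{\left(x y \right)} + 3 e^{x y} \sin{\left(x \right)} + \sin{\left(x \right)} \sin{\left(x y \right)} - 3 e^{- x}.
Matching coefficients of the independent functions:
(each divided by its leading coefficient; functions giving the same equation are listed together)
  [x^{2} e^{- x}, e^{- x}]:  A - 3 = 0
  [y^{3} e^{x y}, e^{x y} \sin{\left(x \right)}, x e^{x} e^{x y}, …]:  B - 3 = 0
  [y^{3} \sin{\left(x y \right)}, \sin{\left(x \right)} \sin{\left(x y \right)}, x e^{x} \cos{\left(x y \right)}, …]:  C + 1 = 0
Solving: A = 3, B = 3, C = -1.
Check against the point condition:
  u(0, 0) = 5  ⟹  A + B + C = 5  ✓
Hence u(x, y) = 3 e^{x y} - \cos{\left(x y \right)} + 3 e^{- x}.

Answer: u(x, y) = 3 e^{x y} - \cos{\left(x y \right)} + 3 e^{- x}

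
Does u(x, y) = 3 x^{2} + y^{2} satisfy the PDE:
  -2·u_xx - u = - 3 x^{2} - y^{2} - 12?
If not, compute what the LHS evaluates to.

Evaluate each term of the left-hand side for u = 3 x^{2} + y^{2}.
Derivatives:
  u_xx = 6
Terms:
  -2·u_xx = -12
  -u = - 3 x^{2} - y^{2}
Sum: LHS = - 3 x^{2} - y^{2} - 12
This is exactly the given right-hand side, so u is a solution.

Answer: Yes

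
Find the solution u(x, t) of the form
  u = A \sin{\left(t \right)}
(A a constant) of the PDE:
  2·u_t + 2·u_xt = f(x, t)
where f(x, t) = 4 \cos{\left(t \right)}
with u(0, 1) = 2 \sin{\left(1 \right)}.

Substitute the ansatz u = A \sin{\left(t \right)} into the left-hand side.
Derivatives of the ansatz:
  u_t = A \cos{\left(t \right)}
  u_xt = 0
Term by term:
  2·u_t = 2 A \cos{\left(t \right)}
  2·u_xt = 0
So the left-hand side equals
  2 A \cos{\left(t \right)}
This must equal f(x, t) = 4 \cos{\left(t \right)} identically.
Matching coefficients of the independent functions:
  [\cos{\left(t \right)}]:  2 A = 4
Solving: A = 2.
Check against the point condition:
  u(0, 1) = 2 \sin{\left(1 \right)}  ⟹  A \sin{\left(1 \right)} = 2 \sin{\left(1 \right)}  ✓
Hence u(x, t) = 2 \sin{\left(t \right)}.

Answer: u(x, t) = 2 \sin{\left(t \right)}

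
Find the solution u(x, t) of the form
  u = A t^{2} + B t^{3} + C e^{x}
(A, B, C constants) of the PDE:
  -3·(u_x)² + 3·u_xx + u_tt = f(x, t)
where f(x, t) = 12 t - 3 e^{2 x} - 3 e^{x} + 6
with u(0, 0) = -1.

Substitute the ansatz u = A t^{2} + B t^{3} + C e^{x} into the left-hand side.
Derivatives of the ansatz:
  u_x = C e^{x}
  u_xx = C e^{x}
  u_tt = 2 A + 6 B t
Term by term:
  -3·(u_x)² = - 3 C^{2} e^{2 x}
  3·u_xx = 3 C e^{x}
  u_tt = 2 A + 6 B t
So the left-hand side equals
  2 A + 6 B t - 3 C^{2} e^{2 x} + 3 C e^{x}
This must equal f(x, t) = 12 t - 3 e^{2 x} - 3 e^{x} + 6 identically.
Matching coefficients of the independent functions:
  [constant term]:  2 A = 6
  [t]:  6 B = 12
  [e^{x}]:  3 C = -3
  [e^{2 x}]:  - 3 C^{2} = -3
Solving: A = 3, B = 2, C = -1.
Check against the point condition:
  u(0, 0) = -1  ⟹  C = -1  ✓
Hence u(x, t) = 2 t^{3} + 3 t^{2} - e^{x}.

Answer: u(x, t) = 2 t^{3} + 3 t^{2} - e^{x}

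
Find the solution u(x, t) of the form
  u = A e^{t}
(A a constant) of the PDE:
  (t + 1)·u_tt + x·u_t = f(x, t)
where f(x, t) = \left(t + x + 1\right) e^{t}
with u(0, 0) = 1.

Substitute the ansatz u = A e^{t} into the left-hand side.
Derivatives of the ansatz:
  u_tt = A e^{t}
  u_t = A e^{t}
Term by term:
  (t + 1)·u_tt = A t e^{t} + A e^{t}
  x·u_t = A x e^{t}
So the left-hand side equals
  A t e^{t} + A x e^{t} + A e^{t}
This must equal f(x, t) identically; expanded, f = t e^{t} + x e^{t} + e^{t}.
Matching coefficients of the independent functions:
  [t e^{t}, x e^{t}, e^{t}]:  A = 1
Solving: A = 1.
Check against the point condition:
  u(0, 0) = 1  ⟹  A = 1  ✓
Hence u(x, t) = e^{t}.

Answer: u(x, t) = e^{t}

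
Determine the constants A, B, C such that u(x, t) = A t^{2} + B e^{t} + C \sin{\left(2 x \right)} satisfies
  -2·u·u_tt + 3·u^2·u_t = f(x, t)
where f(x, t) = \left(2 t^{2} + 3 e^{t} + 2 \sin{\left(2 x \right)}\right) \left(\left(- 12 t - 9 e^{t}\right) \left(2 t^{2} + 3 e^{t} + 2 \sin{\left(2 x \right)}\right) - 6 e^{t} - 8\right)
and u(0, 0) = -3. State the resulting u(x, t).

Substitute the ansatz u = A t^{2} + B e^{t} + C \sin{\left(2 x \right)} into the left-hand side.
Derivatives of the ansatz:
  u_tt = 2 A + B e^{t}
  u_t = 2 A t + B e^{t}
Term by term:
  -2·u·u_tt = - 4 A^{2} t^{2} - 2 A B t^{2} e^{t} - 4 A B e^{t} - 4 A C \sin{\left(2 x \right)} - 2 B^{2} e^{2 t} - 2 B C e^{t} \sin{\left(2 x \right)}
  3·u^2·u_t = 6 A^{3} t^{5} + 3 A^{2} B t^{4} e^{t} + 12 A^{2} B t^{3} e^{t} + 12 A^{2} C t^{3} \sin{\left(2 x \right)} + 6 A B^{2} t^{2} e^{2 t} + 6 A B^{2} t e^{2 t} + 6 A B C t^{2} e^{t} \sin{\left(2 x \right)} + 12 A B C t e^{t} \sin{\left(2 x \right)} + 6 A C^{2} t \sin^{2}{\left(2 x \right)} + 3 B^{3} e^{3 t} + 6 B^{2} C e^{2 t} \sin{\left(2 x \right)} + 3 B C^{2} e^{t} \sin^{2}{\left(2 x \right)}
So the left-hand side equals
  6 A^{3} t^{5} + 3 A^{2} B t^{4} e^{t} + 12 A^{2} B t^{3} e^{t} + 12 A^{2} C t^{3} \sin{\left(2 x \right)} - 4 A^{2} t^{2} + 6 A B^{2} t^{2} e^{2 t} + 6 A B^{2} t e^{2 t} + 6 A B C t^{2} e^{t} \sin{\left(2 x \right)} + 12 A B C t e^{t} \sin{\left(2 x \right)} - 2 A B t^{2} e^{t} - 4 A B e^{t} + 6 A C^{2} t \sin^{2}{\left(2 x \right)} - 4 A C \sin{\left(2 x \right)} + 3 B^{3} e^{3 t} + 6 B^{2} C e^{2 t} \sin{\left(2 x \right)} - 2 B^{2} e^{2 t} + 3 B C^{2} e^{t} \sin^{2}{\left(2 x \right)} - 2 B C e^{t} \sin{\left(2 x \right)}
This must equal f(x, t) identically; expanded, f = - 48 t^{5} - 36 t^{4} e^{t} - 144 t^{3} e^{t} - 96 t^{3} \sin{\left(2 x \right)} - 108 t^{2} e^{2 t} - 72 t^{2} e^{t} \sin{\left(2 x \right)} - 12 t^{2} e^{t} - 16 t^{2} - 108 t e^{2 t} - 144 t e^{t} \sin{\left(2 x \right)} - 48 t \sin^{2}{\left(2 x \right)} - 81 e^{3 t} - 108 e^{2 t} \sin{\left(2 x \right)} - 18 e^{2 t} - 36 e^{t} \sin^{2}{\left(2 x \right)} - 12 e^{t} \sin{\left(2 x \right)} - 24 e^{t} - 16 \sin{\left(2 x \right)}.
Matching coefficients of the independent functions:
(each divided by its leading coefficient; functions giving the same equation are listed together)
  [t^{2}]:  A^{2} - 4 = 0
  [t^{5}]:  A^{3} + 8 = 0
  [t e^{2 t}, t^{2} e^{2 t}]:  A B^{2} + 18 = 0
  [t \sin^{2}{\left(2 x \right)}]:  A C^{2} + 8 = 0
  [t^{2} e^{t}, e^{t}]:  A B - 6 = 0
  [t^{3} e^{t}, t^{4} e^{t}]:  A^{2} B + 12 = 0
  [t^{3} \sin{\left(2 x \right)}]:  A^{2} C + 8 = 0
  [e^{t} \sin{\left(2 x \right)}]:  B C - 6 = 0
  [e^{t} \sin^{2}{\left(2 x \right)}]:  B C^{2} + 12 = 0
  [e^{2 t} \sin{\left(2 x \right)}]:  B^{2} C + 18 = 0
  [t e^{t} \sin{\left(2 x \right)}, t^{2} e^{t} \sin{\left(2 x \right)}]:  A B C + 12 = 0
  [e^{2 t}]:  B^{2} - 9 = 0
  [e^{3 t}]:  B^{3} + 27 = 0
  [\sin{\left(2 x \right)}]:  A C - 4 = 0
Solving: A = -2, B = -3, C = -2.
Check against the point condition:
  u(0, 0) = -3  ⟹  B = -3  ✓
Hence u(x, t) = - 2 t^{2} - 3 e^{t} - 2 \sin{\left(2 x \right)}.

Answer: u(x, t) = - 2 t^{2} - 3 e^{t} - 2 \sin{\left(2 x \right)}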